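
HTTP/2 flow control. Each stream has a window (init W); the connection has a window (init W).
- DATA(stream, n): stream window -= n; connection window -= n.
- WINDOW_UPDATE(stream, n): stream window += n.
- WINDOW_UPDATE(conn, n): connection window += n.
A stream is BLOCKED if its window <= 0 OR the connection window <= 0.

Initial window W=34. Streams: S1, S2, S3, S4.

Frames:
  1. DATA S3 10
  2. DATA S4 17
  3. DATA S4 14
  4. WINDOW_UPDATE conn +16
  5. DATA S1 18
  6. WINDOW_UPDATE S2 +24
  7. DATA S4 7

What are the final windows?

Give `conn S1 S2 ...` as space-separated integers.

Op 1: conn=24 S1=34 S2=34 S3=24 S4=34 blocked=[]
Op 2: conn=7 S1=34 S2=34 S3=24 S4=17 blocked=[]
Op 3: conn=-7 S1=34 S2=34 S3=24 S4=3 blocked=[1, 2, 3, 4]
Op 4: conn=9 S1=34 S2=34 S3=24 S4=3 blocked=[]
Op 5: conn=-9 S1=16 S2=34 S3=24 S4=3 blocked=[1, 2, 3, 4]
Op 6: conn=-9 S1=16 S2=58 S3=24 S4=3 blocked=[1, 2, 3, 4]
Op 7: conn=-16 S1=16 S2=58 S3=24 S4=-4 blocked=[1, 2, 3, 4]

Answer: -16 16 58 24 -4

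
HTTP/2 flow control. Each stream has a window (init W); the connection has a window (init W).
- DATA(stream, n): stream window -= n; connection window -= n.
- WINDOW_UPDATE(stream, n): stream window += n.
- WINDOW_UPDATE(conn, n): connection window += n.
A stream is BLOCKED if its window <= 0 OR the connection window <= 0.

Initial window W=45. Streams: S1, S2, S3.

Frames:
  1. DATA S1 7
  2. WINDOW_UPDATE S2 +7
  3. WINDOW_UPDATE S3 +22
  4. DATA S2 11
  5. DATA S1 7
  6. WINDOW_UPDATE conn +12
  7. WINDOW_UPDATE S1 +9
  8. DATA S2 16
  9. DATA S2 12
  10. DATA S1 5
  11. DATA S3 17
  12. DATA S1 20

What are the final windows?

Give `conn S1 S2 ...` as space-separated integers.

Op 1: conn=38 S1=38 S2=45 S3=45 blocked=[]
Op 2: conn=38 S1=38 S2=52 S3=45 blocked=[]
Op 3: conn=38 S1=38 S2=52 S3=67 blocked=[]
Op 4: conn=27 S1=38 S2=41 S3=67 blocked=[]
Op 5: conn=20 S1=31 S2=41 S3=67 blocked=[]
Op 6: conn=32 S1=31 S2=41 S3=67 blocked=[]
Op 7: conn=32 S1=40 S2=41 S3=67 blocked=[]
Op 8: conn=16 S1=40 S2=25 S3=67 blocked=[]
Op 9: conn=4 S1=40 S2=13 S3=67 blocked=[]
Op 10: conn=-1 S1=35 S2=13 S3=67 blocked=[1, 2, 3]
Op 11: conn=-18 S1=35 S2=13 S3=50 blocked=[1, 2, 3]
Op 12: conn=-38 S1=15 S2=13 S3=50 blocked=[1, 2, 3]

Answer: -38 15 13 50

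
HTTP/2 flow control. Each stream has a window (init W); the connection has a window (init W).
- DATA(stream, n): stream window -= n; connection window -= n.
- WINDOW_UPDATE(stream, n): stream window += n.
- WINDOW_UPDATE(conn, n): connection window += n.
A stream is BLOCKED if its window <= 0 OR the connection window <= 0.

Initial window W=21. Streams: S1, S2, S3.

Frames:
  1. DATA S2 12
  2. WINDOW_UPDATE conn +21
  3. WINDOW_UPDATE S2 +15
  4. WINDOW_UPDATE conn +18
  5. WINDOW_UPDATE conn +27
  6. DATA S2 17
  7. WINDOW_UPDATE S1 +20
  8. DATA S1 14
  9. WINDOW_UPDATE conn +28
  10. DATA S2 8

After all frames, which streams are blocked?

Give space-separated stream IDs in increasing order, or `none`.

Op 1: conn=9 S1=21 S2=9 S3=21 blocked=[]
Op 2: conn=30 S1=21 S2=9 S3=21 blocked=[]
Op 3: conn=30 S1=21 S2=24 S3=21 blocked=[]
Op 4: conn=48 S1=21 S2=24 S3=21 blocked=[]
Op 5: conn=75 S1=21 S2=24 S3=21 blocked=[]
Op 6: conn=58 S1=21 S2=7 S3=21 blocked=[]
Op 7: conn=58 S1=41 S2=7 S3=21 blocked=[]
Op 8: conn=44 S1=27 S2=7 S3=21 blocked=[]
Op 9: conn=72 S1=27 S2=7 S3=21 blocked=[]
Op 10: conn=64 S1=27 S2=-1 S3=21 blocked=[2]

Answer: S2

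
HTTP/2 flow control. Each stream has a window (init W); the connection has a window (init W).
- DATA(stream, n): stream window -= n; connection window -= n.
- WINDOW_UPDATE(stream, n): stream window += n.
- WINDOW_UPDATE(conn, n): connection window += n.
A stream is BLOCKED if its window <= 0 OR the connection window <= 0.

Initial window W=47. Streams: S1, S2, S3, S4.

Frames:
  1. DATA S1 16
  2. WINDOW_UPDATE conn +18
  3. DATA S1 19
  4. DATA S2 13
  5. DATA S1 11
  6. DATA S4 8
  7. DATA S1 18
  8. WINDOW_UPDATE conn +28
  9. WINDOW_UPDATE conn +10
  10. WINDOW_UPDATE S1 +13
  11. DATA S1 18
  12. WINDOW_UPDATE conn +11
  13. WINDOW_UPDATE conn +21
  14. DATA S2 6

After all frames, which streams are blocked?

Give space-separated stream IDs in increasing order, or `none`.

Op 1: conn=31 S1=31 S2=47 S3=47 S4=47 blocked=[]
Op 2: conn=49 S1=31 S2=47 S3=47 S4=47 blocked=[]
Op 3: conn=30 S1=12 S2=47 S3=47 S4=47 blocked=[]
Op 4: conn=17 S1=12 S2=34 S3=47 S4=47 blocked=[]
Op 5: conn=6 S1=1 S2=34 S3=47 S4=47 blocked=[]
Op 6: conn=-2 S1=1 S2=34 S3=47 S4=39 blocked=[1, 2, 3, 4]
Op 7: conn=-20 S1=-17 S2=34 S3=47 S4=39 blocked=[1, 2, 3, 4]
Op 8: conn=8 S1=-17 S2=34 S3=47 S4=39 blocked=[1]
Op 9: conn=18 S1=-17 S2=34 S3=47 S4=39 blocked=[1]
Op 10: conn=18 S1=-4 S2=34 S3=47 S4=39 blocked=[1]
Op 11: conn=0 S1=-22 S2=34 S3=47 S4=39 blocked=[1, 2, 3, 4]
Op 12: conn=11 S1=-22 S2=34 S3=47 S4=39 blocked=[1]
Op 13: conn=32 S1=-22 S2=34 S3=47 S4=39 blocked=[1]
Op 14: conn=26 S1=-22 S2=28 S3=47 S4=39 blocked=[1]

Answer: S1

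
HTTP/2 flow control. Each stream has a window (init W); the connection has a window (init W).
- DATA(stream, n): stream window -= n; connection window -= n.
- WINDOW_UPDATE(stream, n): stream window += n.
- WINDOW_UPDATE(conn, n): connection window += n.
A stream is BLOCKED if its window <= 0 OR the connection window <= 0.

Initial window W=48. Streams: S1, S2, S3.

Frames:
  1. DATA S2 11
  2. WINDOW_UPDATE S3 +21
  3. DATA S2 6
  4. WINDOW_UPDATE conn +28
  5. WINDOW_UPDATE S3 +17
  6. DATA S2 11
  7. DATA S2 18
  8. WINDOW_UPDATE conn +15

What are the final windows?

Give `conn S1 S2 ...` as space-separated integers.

Op 1: conn=37 S1=48 S2=37 S3=48 blocked=[]
Op 2: conn=37 S1=48 S2=37 S3=69 blocked=[]
Op 3: conn=31 S1=48 S2=31 S3=69 blocked=[]
Op 4: conn=59 S1=48 S2=31 S3=69 blocked=[]
Op 5: conn=59 S1=48 S2=31 S3=86 blocked=[]
Op 6: conn=48 S1=48 S2=20 S3=86 blocked=[]
Op 7: conn=30 S1=48 S2=2 S3=86 blocked=[]
Op 8: conn=45 S1=48 S2=2 S3=86 blocked=[]

Answer: 45 48 2 86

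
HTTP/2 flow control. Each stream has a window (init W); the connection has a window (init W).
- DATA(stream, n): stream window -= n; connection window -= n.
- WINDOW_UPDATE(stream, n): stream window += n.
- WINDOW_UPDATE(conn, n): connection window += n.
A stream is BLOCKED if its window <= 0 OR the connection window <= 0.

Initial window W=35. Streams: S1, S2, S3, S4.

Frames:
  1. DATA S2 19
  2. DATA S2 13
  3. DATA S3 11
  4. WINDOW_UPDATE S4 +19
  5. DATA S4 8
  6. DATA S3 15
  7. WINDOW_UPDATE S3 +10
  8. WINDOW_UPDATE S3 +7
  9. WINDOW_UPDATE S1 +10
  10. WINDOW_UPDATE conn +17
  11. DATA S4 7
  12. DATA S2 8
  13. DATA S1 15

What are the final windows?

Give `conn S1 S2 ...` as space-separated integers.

Answer: -44 30 -5 26 39

Derivation:
Op 1: conn=16 S1=35 S2=16 S3=35 S4=35 blocked=[]
Op 2: conn=3 S1=35 S2=3 S3=35 S4=35 blocked=[]
Op 3: conn=-8 S1=35 S2=3 S3=24 S4=35 blocked=[1, 2, 3, 4]
Op 4: conn=-8 S1=35 S2=3 S3=24 S4=54 blocked=[1, 2, 3, 4]
Op 5: conn=-16 S1=35 S2=3 S3=24 S4=46 blocked=[1, 2, 3, 4]
Op 6: conn=-31 S1=35 S2=3 S3=9 S4=46 blocked=[1, 2, 3, 4]
Op 7: conn=-31 S1=35 S2=3 S3=19 S4=46 blocked=[1, 2, 3, 4]
Op 8: conn=-31 S1=35 S2=3 S3=26 S4=46 blocked=[1, 2, 3, 4]
Op 9: conn=-31 S1=45 S2=3 S3=26 S4=46 blocked=[1, 2, 3, 4]
Op 10: conn=-14 S1=45 S2=3 S3=26 S4=46 blocked=[1, 2, 3, 4]
Op 11: conn=-21 S1=45 S2=3 S3=26 S4=39 blocked=[1, 2, 3, 4]
Op 12: conn=-29 S1=45 S2=-5 S3=26 S4=39 blocked=[1, 2, 3, 4]
Op 13: conn=-44 S1=30 S2=-5 S3=26 S4=39 blocked=[1, 2, 3, 4]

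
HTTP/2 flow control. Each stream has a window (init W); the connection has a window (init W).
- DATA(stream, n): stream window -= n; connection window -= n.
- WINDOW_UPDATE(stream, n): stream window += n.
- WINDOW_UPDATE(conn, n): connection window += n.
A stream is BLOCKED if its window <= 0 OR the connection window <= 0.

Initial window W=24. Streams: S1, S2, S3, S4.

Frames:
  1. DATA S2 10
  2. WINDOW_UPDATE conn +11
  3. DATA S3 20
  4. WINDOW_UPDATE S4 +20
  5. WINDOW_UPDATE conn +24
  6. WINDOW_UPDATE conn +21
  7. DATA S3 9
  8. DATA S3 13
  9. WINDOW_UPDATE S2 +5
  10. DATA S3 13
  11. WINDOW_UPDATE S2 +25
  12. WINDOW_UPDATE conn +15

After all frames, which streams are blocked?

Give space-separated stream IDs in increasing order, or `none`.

Answer: S3

Derivation:
Op 1: conn=14 S1=24 S2=14 S3=24 S4=24 blocked=[]
Op 2: conn=25 S1=24 S2=14 S3=24 S4=24 blocked=[]
Op 3: conn=5 S1=24 S2=14 S3=4 S4=24 blocked=[]
Op 4: conn=5 S1=24 S2=14 S3=4 S4=44 blocked=[]
Op 5: conn=29 S1=24 S2=14 S3=4 S4=44 blocked=[]
Op 6: conn=50 S1=24 S2=14 S3=4 S4=44 blocked=[]
Op 7: conn=41 S1=24 S2=14 S3=-5 S4=44 blocked=[3]
Op 8: conn=28 S1=24 S2=14 S3=-18 S4=44 blocked=[3]
Op 9: conn=28 S1=24 S2=19 S3=-18 S4=44 blocked=[3]
Op 10: conn=15 S1=24 S2=19 S3=-31 S4=44 blocked=[3]
Op 11: conn=15 S1=24 S2=44 S3=-31 S4=44 blocked=[3]
Op 12: conn=30 S1=24 S2=44 S3=-31 S4=44 blocked=[3]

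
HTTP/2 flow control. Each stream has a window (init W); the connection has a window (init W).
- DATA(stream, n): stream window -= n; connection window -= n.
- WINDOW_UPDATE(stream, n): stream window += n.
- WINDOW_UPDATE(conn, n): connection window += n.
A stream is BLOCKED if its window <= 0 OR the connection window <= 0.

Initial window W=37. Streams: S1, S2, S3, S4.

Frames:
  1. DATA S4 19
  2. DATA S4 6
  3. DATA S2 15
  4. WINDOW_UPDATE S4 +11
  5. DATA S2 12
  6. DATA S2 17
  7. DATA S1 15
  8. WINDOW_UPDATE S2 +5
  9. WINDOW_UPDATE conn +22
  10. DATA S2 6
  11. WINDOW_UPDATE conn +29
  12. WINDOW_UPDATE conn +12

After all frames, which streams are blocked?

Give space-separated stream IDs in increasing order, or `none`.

Answer: S2

Derivation:
Op 1: conn=18 S1=37 S2=37 S3=37 S4=18 blocked=[]
Op 2: conn=12 S1=37 S2=37 S3=37 S4=12 blocked=[]
Op 3: conn=-3 S1=37 S2=22 S3=37 S4=12 blocked=[1, 2, 3, 4]
Op 4: conn=-3 S1=37 S2=22 S3=37 S4=23 blocked=[1, 2, 3, 4]
Op 5: conn=-15 S1=37 S2=10 S3=37 S4=23 blocked=[1, 2, 3, 4]
Op 6: conn=-32 S1=37 S2=-7 S3=37 S4=23 blocked=[1, 2, 3, 4]
Op 7: conn=-47 S1=22 S2=-7 S3=37 S4=23 blocked=[1, 2, 3, 4]
Op 8: conn=-47 S1=22 S2=-2 S3=37 S4=23 blocked=[1, 2, 3, 4]
Op 9: conn=-25 S1=22 S2=-2 S3=37 S4=23 blocked=[1, 2, 3, 4]
Op 10: conn=-31 S1=22 S2=-8 S3=37 S4=23 blocked=[1, 2, 3, 4]
Op 11: conn=-2 S1=22 S2=-8 S3=37 S4=23 blocked=[1, 2, 3, 4]
Op 12: conn=10 S1=22 S2=-8 S3=37 S4=23 blocked=[2]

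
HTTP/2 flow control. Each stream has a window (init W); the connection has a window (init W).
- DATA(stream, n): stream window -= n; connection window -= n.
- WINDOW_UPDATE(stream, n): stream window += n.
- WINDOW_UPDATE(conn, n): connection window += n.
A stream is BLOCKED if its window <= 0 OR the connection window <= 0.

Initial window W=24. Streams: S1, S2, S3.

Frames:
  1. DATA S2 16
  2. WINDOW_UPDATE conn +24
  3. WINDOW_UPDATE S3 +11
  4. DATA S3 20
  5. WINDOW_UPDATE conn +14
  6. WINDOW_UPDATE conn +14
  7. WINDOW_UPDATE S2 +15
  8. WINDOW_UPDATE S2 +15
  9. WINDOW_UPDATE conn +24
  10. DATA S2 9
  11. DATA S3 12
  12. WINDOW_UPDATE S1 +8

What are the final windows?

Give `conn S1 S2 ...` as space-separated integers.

Answer: 43 32 29 3

Derivation:
Op 1: conn=8 S1=24 S2=8 S3=24 blocked=[]
Op 2: conn=32 S1=24 S2=8 S3=24 blocked=[]
Op 3: conn=32 S1=24 S2=8 S3=35 blocked=[]
Op 4: conn=12 S1=24 S2=8 S3=15 blocked=[]
Op 5: conn=26 S1=24 S2=8 S3=15 blocked=[]
Op 6: conn=40 S1=24 S2=8 S3=15 blocked=[]
Op 7: conn=40 S1=24 S2=23 S3=15 blocked=[]
Op 8: conn=40 S1=24 S2=38 S3=15 blocked=[]
Op 9: conn=64 S1=24 S2=38 S3=15 blocked=[]
Op 10: conn=55 S1=24 S2=29 S3=15 blocked=[]
Op 11: conn=43 S1=24 S2=29 S3=3 blocked=[]
Op 12: conn=43 S1=32 S2=29 S3=3 blocked=[]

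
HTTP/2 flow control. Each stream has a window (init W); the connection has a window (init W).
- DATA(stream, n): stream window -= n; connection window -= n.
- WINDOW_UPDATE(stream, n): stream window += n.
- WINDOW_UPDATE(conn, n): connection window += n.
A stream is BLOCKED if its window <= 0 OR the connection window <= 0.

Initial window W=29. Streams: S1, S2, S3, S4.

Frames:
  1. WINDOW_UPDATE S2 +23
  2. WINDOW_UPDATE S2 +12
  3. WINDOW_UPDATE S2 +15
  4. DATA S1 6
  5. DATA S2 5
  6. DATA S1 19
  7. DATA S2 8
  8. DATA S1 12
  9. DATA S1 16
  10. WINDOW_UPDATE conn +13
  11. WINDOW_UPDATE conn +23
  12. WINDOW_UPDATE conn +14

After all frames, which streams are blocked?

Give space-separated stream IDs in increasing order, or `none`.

Answer: S1

Derivation:
Op 1: conn=29 S1=29 S2=52 S3=29 S4=29 blocked=[]
Op 2: conn=29 S1=29 S2=64 S3=29 S4=29 blocked=[]
Op 3: conn=29 S1=29 S2=79 S3=29 S4=29 blocked=[]
Op 4: conn=23 S1=23 S2=79 S3=29 S4=29 blocked=[]
Op 5: conn=18 S1=23 S2=74 S3=29 S4=29 blocked=[]
Op 6: conn=-1 S1=4 S2=74 S3=29 S4=29 blocked=[1, 2, 3, 4]
Op 7: conn=-9 S1=4 S2=66 S3=29 S4=29 blocked=[1, 2, 3, 4]
Op 8: conn=-21 S1=-8 S2=66 S3=29 S4=29 blocked=[1, 2, 3, 4]
Op 9: conn=-37 S1=-24 S2=66 S3=29 S4=29 blocked=[1, 2, 3, 4]
Op 10: conn=-24 S1=-24 S2=66 S3=29 S4=29 blocked=[1, 2, 3, 4]
Op 11: conn=-1 S1=-24 S2=66 S3=29 S4=29 blocked=[1, 2, 3, 4]
Op 12: conn=13 S1=-24 S2=66 S3=29 S4=29 blocked=[1]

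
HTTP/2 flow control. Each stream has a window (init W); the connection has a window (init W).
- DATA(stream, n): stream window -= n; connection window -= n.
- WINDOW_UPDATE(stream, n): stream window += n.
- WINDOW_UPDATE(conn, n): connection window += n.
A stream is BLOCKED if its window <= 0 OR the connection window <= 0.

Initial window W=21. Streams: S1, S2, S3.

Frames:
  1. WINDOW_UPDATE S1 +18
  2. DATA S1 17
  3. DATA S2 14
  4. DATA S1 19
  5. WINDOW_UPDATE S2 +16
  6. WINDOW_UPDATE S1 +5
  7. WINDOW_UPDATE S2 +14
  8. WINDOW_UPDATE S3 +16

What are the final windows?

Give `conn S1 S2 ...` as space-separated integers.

Op 1: conn=21 S1=39 S2=21 S3=21 blocked=[]
Op 2: conn=4 S1=22 S2=21 S3=21 blocked=[]
Op 3: conn=-10 S1=22 S2=7 S3=21 blocked=[1, 2, 3]
Op 4: conn=-29 S1=3 S2=7 S3=21 blocked=[1, 2, 3]
Op 5: conn=-29 S1=3 S2=23 S3=21 blocked=[1, 2, 3]
Op 6: conn=-29 S1=8 S2=23 S3=21 blocked=[1, 2, 3]
Op 7: conn=-29 S1=8 S2=37 S3=21 blocked=[1, 2, 3]
Op 8: conn=-29 S1=8 S2=37 S3=37 blocked=[1, 2, 3]

Answer: -29 8 37 37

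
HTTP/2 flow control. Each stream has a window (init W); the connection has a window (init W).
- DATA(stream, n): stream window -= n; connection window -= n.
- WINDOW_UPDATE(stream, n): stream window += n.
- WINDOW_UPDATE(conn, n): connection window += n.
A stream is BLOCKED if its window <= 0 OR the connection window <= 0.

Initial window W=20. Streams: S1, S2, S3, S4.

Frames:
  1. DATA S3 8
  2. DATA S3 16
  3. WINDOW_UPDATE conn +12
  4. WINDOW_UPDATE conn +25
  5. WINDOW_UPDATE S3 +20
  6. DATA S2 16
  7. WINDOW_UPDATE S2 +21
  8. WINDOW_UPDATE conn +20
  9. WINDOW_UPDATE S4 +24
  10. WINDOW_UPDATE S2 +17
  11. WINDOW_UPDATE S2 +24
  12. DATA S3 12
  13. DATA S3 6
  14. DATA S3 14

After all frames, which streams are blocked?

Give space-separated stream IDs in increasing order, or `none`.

Op 1: conn=12 S1=20 S2=20 S3=12 S4=20 blocked=[]
Op 2: conn=-4 S1=20 S2=20 S3=-4 S4=20 blocked=[1, 2, 3, 4]
Op 3: conn=8 S1=20 S2=20 S3=-4 S4=20 blocked=[3]
Op 4: conn=33 S1=20 S2=20 S3=-4 S4=20 blocked=[3]
Op 5: conn=33 S1=20 S2=20 S3=16 S4=20 blocked=[]
Op 6: conn=17 S1=20 S2=4 S3=16 S4=20 blocked=[]
Op 7: conn=17 S1=20 S2=25 S3=16 S4=20 blocked=[]
Op 8: conn=37 S1=20 S2=25 S3=16 S4=20 blocked=[]
Op 9: conn=37 S1=20 S2=25 S3=16 S4=44 blocked=[]
Op 10: conn=37 S1=20 S2=42 S3=16 S4=44 blocked=[]
Op 11: conn=37 S1=20 S2=66 S3=16 S4=44 blocked=[]
Op 12: conn=25 S1=20 S2=66 S3=4 S4=44 blocked=[]
Op 13: conn=19 S1=20 S2=66 S3=-2 S4=44 blocked=[3]
Op 14: conn=5 S1=20 S2=66 S3=-16 S4=44 blocked=[3]

Answer: S3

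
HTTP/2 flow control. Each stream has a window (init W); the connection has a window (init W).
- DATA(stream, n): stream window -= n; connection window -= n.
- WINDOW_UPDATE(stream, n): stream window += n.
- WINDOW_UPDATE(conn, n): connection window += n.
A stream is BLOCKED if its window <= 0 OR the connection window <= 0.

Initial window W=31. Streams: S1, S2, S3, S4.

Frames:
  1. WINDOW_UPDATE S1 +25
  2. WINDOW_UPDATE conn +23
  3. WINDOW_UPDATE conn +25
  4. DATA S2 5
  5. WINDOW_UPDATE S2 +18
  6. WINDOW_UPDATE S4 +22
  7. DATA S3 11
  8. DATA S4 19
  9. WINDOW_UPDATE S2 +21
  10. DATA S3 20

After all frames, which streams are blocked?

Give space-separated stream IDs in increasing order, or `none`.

Answer: S3

Derivation:
Op 1: conn=31 S1=56 S2=31 S3=31 S4=31 blocked=[]
Op 2: conn=54 S1=56 S2=31 S3=31 S4=31 blocked=[]
Op 3: conn=79 S1=56 S2=31 S3=31 S4=31 blocked=[]
Op 4: conn=74 S1=56 S2=26 S3=31 S4=31 blocked=[]
Op 5: conn=74 S1=56 S2=44 S3=31 S4=31 blocked=[]
Op 6: conn=74 S1=56 S2=44 S3=31 S4=53 blocked=[]
Op 7: conn=63 S1=56 S2=44 S3=20 S4=53 blocked=[]
Op 8: conn=44 S1=56 S2=44 S3=20 S4=34 blocked=[]
Op 9: conn=44 S1=56 S2=65 S3=20 S4=34 blocked=[]
Op 10: conn=24 S1=56 S2=65 S3=0 S4=34 blocked=[3]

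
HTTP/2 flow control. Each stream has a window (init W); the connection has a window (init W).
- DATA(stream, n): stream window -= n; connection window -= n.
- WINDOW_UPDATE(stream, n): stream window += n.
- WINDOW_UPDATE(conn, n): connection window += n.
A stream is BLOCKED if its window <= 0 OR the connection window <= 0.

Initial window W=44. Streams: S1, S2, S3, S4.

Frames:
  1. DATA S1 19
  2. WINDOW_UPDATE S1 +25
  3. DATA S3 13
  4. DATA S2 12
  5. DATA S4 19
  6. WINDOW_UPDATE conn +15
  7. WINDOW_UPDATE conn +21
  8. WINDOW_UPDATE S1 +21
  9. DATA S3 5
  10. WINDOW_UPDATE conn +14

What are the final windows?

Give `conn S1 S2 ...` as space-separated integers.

Answer: 26 71 32 26 25

Derivation:
Op 1: conn=25 S1=25 S2=44 S3=44 S4=44 blocked=[]
Op 2: conn=25 S1=50 S2=44 S3=44 S4=44 blocked=[]
Op 3: conn=12 S1=50 S2=44 S3=31 S4=44 blocked=[]
Op 4: conn=0 S1=50 S2=32 S3=31 S4=44 blocked=[1, 2, 3, 4]
Op 5: conn=-19 S1=50 S2=32 S3=31 S4=25 blocked=[1, 2, 3, 4]
Op 6: conn=-4 S1=50 S2=32 S3=31 S4=25 blocked=[1, 2, 3, 4]
Op 7: conn=17 S1=50 S2=32 S3=31 S4=25 blocked=[]
Op 8: conn=17 S1=71 S2=32 S3=31 S4=25 blocked=[]
Op 9: conn=12 S1=71 S2=32 S3=26 S4=25 blocked=[]
Op 10: conn=26 S1=71 S2=32 S3=26 S4=25 blocked=[]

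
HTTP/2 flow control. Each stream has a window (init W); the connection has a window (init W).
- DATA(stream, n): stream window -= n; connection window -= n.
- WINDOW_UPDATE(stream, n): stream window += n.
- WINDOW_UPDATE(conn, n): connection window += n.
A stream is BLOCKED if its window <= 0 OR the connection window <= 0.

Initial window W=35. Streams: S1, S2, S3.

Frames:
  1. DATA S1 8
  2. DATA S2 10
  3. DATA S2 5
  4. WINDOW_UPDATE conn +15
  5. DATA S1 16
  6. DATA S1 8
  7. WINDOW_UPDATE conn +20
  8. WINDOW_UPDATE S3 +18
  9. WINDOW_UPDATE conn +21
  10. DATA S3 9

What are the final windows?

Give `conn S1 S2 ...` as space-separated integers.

Op 1: conn=27 S1=27 S2=35 S3=35 blocked=[]
Op 2: conn=17 S1=27 S2=25 S3=35 blocked=[]
Op 3: conn=12 S1=27 S2=20 S3=35 blocked=[]
Op 4: conn=27 S1=27 S2=20 S3=35 blocked=[]
Op 5: conn=11 S1=11 S2=20 S3=35 blocked=[]
Op 6: conn=3 S1=3 S2=20 S3=35 blocked=[]
Op 7: conn=23 S1=3 S2=20 S3=35 blocked=[]
Op 8: conn=23 S1=3 S2=20 S3=53 blocked=[]
Op 9: conn=44 S1=3 S2=20 S3=53 blocked=[]
Op 10: conn=35 S1=3 S2=20 S3=44 blocked=[]

Answer: 35 3 20 44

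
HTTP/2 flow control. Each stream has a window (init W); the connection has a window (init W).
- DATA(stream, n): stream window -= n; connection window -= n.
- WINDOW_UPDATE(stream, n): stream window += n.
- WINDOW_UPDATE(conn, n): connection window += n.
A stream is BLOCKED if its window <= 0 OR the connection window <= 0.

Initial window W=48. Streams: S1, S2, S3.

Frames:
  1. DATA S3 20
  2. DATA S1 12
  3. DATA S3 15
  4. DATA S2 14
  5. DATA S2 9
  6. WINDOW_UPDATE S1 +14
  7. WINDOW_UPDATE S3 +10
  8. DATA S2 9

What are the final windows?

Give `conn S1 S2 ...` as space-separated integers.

Op 1: conn=28 S1=48 S2=48 S3=28 blocked=[]
Op 2: conn=16 S1=36 S2=48 S3=28 blocked=[]
Op 3: conn=1 S1=36 S2=48 S3=13 blocked=[]
Op 4: conn=-13 S1=36 S2=34 S3=13 blocked=[1, 2, 3]
Op 5: conn=-22 S1=36 S2=25 S3=13 blocked=[1, 2, 3]
Op 6: conn=-22 S1=50 S2=25 S3=13 blocked=[1, 2, 3]
Op 7: conn=-22 S1=50 S2=25 S3=23 blocked=[1, 2, 3]
Op 8: conn=-31 S1=50 S2=16 S3=23 blocked=[1, 2, 3]

Answer: -31 50 16 23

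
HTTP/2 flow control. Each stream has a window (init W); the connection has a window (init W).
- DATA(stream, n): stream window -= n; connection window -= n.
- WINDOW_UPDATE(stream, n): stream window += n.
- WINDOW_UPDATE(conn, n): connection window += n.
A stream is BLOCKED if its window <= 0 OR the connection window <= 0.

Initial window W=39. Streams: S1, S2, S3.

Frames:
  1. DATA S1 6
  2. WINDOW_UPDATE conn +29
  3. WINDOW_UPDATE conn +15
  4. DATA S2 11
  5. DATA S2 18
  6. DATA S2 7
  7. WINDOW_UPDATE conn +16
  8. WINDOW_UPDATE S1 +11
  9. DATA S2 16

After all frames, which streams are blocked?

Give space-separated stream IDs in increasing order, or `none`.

Op 1: conn=33 S1=33 S2=39 S3=39 blocked=[]
Op 2: conn=62 S1=33 S2=39 S3=39 blocked=[]
Op 3: conn=77 S1=33 S2=39 S3=39 blocked=[]
Op 4: conn=66 S1=33 S2=28 S3=39 blocked=[]
Op 5: conn=48 S1=33 S2=10 S3=39 blocked=[]
Op 6: conn=41 S1=33 S2=3 S3=39 blocked=[]
Op 7: conn=57 S1=33 S2=3 S3=39 blocked=[]
Op 8: conn=57 S1=44 S2=3 S3=39 blocked=[]
Op 9: conn=41 S1=44 S2=-13 S3=39 blocked=[2]

Answer: S2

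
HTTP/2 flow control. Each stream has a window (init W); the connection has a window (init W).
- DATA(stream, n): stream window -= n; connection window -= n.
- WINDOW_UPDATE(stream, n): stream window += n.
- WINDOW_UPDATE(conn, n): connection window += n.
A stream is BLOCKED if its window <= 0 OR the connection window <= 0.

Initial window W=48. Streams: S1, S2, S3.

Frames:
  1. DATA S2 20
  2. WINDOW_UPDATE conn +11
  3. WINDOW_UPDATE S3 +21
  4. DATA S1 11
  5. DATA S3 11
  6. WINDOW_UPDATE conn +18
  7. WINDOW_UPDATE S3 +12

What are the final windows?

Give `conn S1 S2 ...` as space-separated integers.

Op 1: conn=28 S1=48 S2=28 S3=48 blocked=[]
Op 2: conn=39 S1=48 S2=28 S3=48 blocked=[]
Op 3: conn=39 S1=48 S2=28 S3=69 blocked=[]
Op 4: conn=28 S1=37 S2=28 S3=69 blocked=[]
Op 5: conn=17 S1=37 S2=28 S3=58 blocked=[]
Op 6: conn=35 S1=37 S2=28 S3=58 blocked=[]
Op 7: conn=35 S1=37 S2=28 S3=70 blocked=[]

Answer: 35 37 28 70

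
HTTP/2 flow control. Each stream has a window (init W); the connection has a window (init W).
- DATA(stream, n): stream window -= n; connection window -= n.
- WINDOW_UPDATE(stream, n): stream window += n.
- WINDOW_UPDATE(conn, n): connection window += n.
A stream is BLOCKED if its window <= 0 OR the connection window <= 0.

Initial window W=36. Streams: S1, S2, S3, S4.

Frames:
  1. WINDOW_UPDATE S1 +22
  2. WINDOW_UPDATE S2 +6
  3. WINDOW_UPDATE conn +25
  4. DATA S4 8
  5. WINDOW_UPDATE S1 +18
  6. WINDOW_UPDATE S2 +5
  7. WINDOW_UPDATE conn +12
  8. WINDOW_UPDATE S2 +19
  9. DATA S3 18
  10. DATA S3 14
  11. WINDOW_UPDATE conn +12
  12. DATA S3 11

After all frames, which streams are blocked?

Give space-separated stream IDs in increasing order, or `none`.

Answer: S3

Derivation:
Op 1: conn=36 S1=58 S2=36 S3=36 S4=36 blocked=[]
Op 2: conn=36 S1=58 S2=42 S3=36 S4=36 blocked=[]
Op 3: conn=61 S1=58 S2=42 S3=36 S4=36 blocked=[]
Op 4: conn=53 S1=58 S2=42 S3=36 S4=28 blocked=[]
Op 5: conn=53 S1=76 S2=42 S3=36 S4=28 blocked=[]
Op 6: conn=53 S1=76 S2=47 S3=36 S4=28 blocked=[]
Op 7: conn=65 S1=76 S2=47 S3=36 S4=28 blocked=[]
Op 8: conn=65 S1=76 S2=66 S3=36 S4=28 blocked=[]
Op 9: conn=47 S1=76 S2=66 S3=18 S4=28 blocked=[]
Op 10: conn=33 S1=76 S2=66 S3=4 S4=28 blocked=[]
Op 11: conn=45 S1=76 S2=66 S3=4 S4=28 blocked=[]
Op 12: conn=34 S1=76 S2=66 S3=-7 S4=28 blocked=[3]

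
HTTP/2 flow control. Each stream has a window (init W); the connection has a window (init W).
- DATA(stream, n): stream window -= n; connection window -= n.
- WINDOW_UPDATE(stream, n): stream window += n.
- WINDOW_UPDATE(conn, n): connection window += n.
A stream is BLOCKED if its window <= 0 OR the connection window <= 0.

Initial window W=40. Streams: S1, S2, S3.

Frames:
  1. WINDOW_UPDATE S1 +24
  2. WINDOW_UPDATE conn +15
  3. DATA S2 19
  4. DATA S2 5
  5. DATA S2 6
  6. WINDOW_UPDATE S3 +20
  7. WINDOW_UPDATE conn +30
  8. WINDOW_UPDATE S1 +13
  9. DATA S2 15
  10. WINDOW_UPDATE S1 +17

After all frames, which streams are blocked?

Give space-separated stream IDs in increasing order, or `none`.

Op 1: conn=40 S1=64 S2=40 S3=40 blocked=[]
Op 2: conn=55 S1=64 S2=40 S3=40 blocked=[]
Op 3: conn=36 S1=64 S2=21 S3=40 blocked=[]
Op 4: conn=31 S1=64 S2=16 S3=40 blocked=[]
Op 5: conn=25 S1=64 S2=10 S3=40 blocked=[]
Op 6: conn=25 S1=64 S2=10 S3=60 blocked=[]
Op 7: conn=55 S1=64 S2=10 S3=60 blocked=[]
Op 8: conn=55 S1=77 S2=10 S3=60 blocked=[]
Op 9: conn=40 S1=77 S2=-5 S3=60 blocked=[2]
Op 10: conn=40 S1=94 S2=-5 S3=60 blocked=[2]

Answer: S2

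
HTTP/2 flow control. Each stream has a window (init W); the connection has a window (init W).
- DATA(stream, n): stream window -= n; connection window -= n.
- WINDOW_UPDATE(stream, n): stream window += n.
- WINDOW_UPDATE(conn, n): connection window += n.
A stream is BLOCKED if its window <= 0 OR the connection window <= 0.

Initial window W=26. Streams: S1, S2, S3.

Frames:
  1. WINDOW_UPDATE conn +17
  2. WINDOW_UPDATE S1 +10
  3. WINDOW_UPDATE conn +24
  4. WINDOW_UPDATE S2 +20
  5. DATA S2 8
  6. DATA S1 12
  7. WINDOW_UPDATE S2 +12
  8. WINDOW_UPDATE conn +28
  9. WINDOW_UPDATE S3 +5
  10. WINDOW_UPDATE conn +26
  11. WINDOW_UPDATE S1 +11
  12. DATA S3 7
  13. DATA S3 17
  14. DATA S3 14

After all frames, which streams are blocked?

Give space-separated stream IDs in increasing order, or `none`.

Op 1: conn=43 S1=26 S2=26 S3=26 blocked=[]
Op 2: conn=43 S1=36 S2=26 S3=26 blocked=[]
Op 3: conn=67 S1=36 S2=26 S3=26 blocked=[]
Op 4: conn=67 S1=36 S2=46 S3=26 blocked=[]
Op 5: conn=59 S1=36 S2=38 S3=26 blocked=[]
Op 6: conn=47 S1=24 S2=38 S3=26 blocked=[]
Op 7: conn=47 S1=24 S2=50 S3=26 blocked=[]
Op 8: conn=75 S1=24 S2=50 S3=26 blocked=[]
Op 9: conn=75 S1=24 S2=50 S3=31 blocked=[]
Op 10: conn=101 S1=24 S2=50 S3=31 blocked=[]
Op 11: conn=101 S1=35 S2=50 S3=31 blocked=[]
Op 12: conn=94 S1=35 S2=50 S3=24 blocked=[]
Op 13: conn=77 S1=35 S2=50 S3=7 blocked=[]
Op 14: conn=63 S1=35 S2=50 S3=-7 blocked=[3]

Answer: S3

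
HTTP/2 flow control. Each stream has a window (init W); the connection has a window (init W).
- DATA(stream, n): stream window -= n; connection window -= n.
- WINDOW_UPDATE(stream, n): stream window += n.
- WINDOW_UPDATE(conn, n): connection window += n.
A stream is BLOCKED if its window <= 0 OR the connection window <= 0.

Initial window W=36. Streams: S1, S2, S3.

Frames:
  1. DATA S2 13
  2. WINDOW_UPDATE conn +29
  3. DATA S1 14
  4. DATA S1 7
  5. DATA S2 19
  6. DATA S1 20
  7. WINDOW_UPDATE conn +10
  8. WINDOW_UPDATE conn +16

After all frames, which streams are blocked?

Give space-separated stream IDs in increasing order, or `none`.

Answer: S1

Derivation:
Op 1: conn=23 S1=36 S2=23 S3=36 blocked=[]
Op 2: conn=52 S1=36 S2=23 S3=36 blocked=[]
Op 3: conn=38 S1=22 S2=23 S3=36 blocked=[]
Op 4: conn=31 S1=15 S2=23 S3=36 blocked=[]
Op 5: conn=12 S1=15 S2=4 S3=36 blocked=[]
Op 6: conn=-8 S1=-5 S2=4 S3=36 blocked=[1, 2, 3]
Op 7: conn=2 S1=-5 S2=4 S3=36 blocked=[1]
Op 8: conn=18 S1=-5 S2=4 S3=36 blocked=[1]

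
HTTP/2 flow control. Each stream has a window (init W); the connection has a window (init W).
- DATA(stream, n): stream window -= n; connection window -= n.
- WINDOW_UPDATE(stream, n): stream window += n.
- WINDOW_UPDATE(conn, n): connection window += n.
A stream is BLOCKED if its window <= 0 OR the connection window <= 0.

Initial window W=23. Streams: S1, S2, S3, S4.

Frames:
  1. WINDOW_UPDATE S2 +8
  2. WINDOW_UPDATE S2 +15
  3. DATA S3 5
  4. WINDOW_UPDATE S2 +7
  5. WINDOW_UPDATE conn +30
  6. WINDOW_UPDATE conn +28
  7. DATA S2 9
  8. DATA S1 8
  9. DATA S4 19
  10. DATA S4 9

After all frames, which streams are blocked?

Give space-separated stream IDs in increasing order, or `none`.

Op 1: conn=23 S1=23 S2=31 S3=23 S4=23 blocked=[]
Op 2: conn=23 S1=23 S2=46 S3=23 S4=23 blocked=[]
Op 3: conn=18 S1=23 S2=46 S3=18 S4=23 blocked=[]
Op 4: conn=18 S1=23 S2=53 S3=18 S4=23 blocked=[]
Op 5: conn=48 S1=23 S2=53 S3=18 S4=23 blocked=[]
Op 6: conn=76 S1=23 S2=53 S3=18 S4=23 blocked=[]
Op 7: conn=67 S1=23 S2=44 S3=18 S4=23 blocked=[]
Op 8: conn=59 S1=15 S2=44 S3=18 S4=23 blocked=[]
Op 9: conn=40 S1=15 S2=44 S3=18 S4=4 blocked=[]
Op 10: conn=31 S1=15 S2=44 S3=18 S4=-5 blocked=[4]

Answer: S4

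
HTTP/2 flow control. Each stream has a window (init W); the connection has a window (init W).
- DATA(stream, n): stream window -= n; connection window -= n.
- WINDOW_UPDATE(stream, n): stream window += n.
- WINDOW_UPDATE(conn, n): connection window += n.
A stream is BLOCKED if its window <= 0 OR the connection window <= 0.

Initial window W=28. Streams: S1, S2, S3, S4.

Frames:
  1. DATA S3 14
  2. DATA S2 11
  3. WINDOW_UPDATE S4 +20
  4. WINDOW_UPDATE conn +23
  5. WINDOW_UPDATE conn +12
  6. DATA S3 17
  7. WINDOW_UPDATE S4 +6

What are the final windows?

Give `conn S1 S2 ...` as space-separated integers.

Answer: 21 28 17 -3 54

Derivation:
Op 1: conn=14 S1=28 S2=28 S3=14 S4=28 blocked=[]
Op 2: conn=3 S1=28 S2=17 S3=14 S4=28 blocked=[]
Op 3: conn=3 S1=28 S2=17 S3=14 S4=48 blocked=[]
Op 4: conn=26 S1=28 S2=17 S3=14 S4=48 blocked=[]
Op 5: conn=38 S1=28 S2=17 S3=14 S4=48 blocked=[]
Op 6: conn=21 S1=28 S2=17 S3=-3 S4=48 blocked=[3]
Op 7: conn=21 S1=28 S2=17 S3=-3 S4=54 blocked=[3]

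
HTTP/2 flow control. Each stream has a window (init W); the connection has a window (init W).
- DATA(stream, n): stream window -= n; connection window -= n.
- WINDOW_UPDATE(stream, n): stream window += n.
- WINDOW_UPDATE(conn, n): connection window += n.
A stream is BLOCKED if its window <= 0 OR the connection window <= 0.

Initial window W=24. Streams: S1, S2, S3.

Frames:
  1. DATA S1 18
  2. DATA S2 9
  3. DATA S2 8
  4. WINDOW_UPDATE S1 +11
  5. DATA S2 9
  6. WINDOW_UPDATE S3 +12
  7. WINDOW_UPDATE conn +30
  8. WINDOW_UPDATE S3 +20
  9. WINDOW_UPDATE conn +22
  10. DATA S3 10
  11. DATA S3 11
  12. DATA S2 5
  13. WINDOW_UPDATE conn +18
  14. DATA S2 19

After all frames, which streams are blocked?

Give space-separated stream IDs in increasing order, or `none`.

Answer: S2

Derivation:
Op 1: conn=6 S1=6 S2=24 S3=24 blocked=[]
Op 2: conn=-3 S1=6 S2=15 S3=24 blocked=[1, 2, 3]
Op 3: conn=-11 S1=6 S2=7 S3=24 blocked=[1, 2, 3]
Op 4: conn=-11 S1=17 S2=7 S3=24 blocked=[1, 2, 3]
Op 5: conn=-20 S1=17 S2=-2 S3=24 blocked=[1, 2, 3]
Op 6: conn=-20 S1=17 S2=-2 S3=36 blocked=[1, 2, 3]
Op 7: conn=10 S1=17 S2=-2 S3=36 blocked=[2]
Op 8: conn=10 S1=17 S2=-2 S3=56 blocked=[2]
Op 9: conn=32 S1=17 S2=-2 S3=56 blocked=[2]
Op 10: conn=22 S1=17 S2=-2 S3=46 blocked=[2]
Op 11: conn=11 S1=17 S2=-2 S3=35 blocked=[2]
Op 12: conn=6 S1=17 S2=-7 S3=35 blocked=[2]
Op 13: conn=24 S1=17 S2=-7 S3=35 blocked=[2]
Op 14: conn=5 S1=17 S2=-26 S3=35 blocked=[2]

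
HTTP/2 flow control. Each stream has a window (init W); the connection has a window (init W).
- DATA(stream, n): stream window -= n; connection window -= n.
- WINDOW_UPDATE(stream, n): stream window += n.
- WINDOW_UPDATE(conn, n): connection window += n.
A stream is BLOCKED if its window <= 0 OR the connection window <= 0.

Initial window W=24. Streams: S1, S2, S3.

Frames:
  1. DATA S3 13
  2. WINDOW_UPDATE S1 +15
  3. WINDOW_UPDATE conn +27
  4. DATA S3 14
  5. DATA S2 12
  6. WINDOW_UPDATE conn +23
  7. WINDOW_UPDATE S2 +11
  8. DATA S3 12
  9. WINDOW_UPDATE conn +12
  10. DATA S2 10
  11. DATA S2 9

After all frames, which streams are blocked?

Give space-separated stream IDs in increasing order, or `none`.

Op 1: conn=11 S1=24 S2=24 S3=11 blocked=[]
Op 2: conn=11 S1=39 S2=24 S3=11 blocked=[]
Op 3: conn=38 S1=39 S2=24 S3=11 blocked=[]
Op 4: conn=24 S1=39 S2=24 S3=-3 blocked=[3]
Op 5: conn=12 S1=39 S2=12 S3=-3 blocked=[3]
Op 6: conn=35 S1=39 S2=12 S3=-3 blocked=[3]
Op 7: conn=35 S1=39 S2=23 S3=-3 blocked=[3]
Op 8: conn=23 S1=39 S2=23 S3=-15 blocked=[3]
Op 9: conn=35 S1=39 S2=23 S3=-15 blocked=[3]
Op 10: conn=25 S1=39 S2=13 S3=-15 blocked=[3]
Op 11: conn=16 S1=39 S2=4 S3=-15 blocked=[3]

Answer: S3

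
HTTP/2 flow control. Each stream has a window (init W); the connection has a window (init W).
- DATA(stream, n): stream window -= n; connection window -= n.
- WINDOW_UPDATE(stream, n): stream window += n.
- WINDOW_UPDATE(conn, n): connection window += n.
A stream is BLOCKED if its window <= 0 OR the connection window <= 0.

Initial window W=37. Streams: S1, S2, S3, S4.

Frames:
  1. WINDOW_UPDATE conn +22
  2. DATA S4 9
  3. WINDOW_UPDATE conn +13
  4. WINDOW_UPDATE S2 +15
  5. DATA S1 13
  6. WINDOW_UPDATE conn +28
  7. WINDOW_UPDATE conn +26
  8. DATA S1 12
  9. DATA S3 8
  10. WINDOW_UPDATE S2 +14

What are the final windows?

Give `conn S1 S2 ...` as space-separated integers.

Op 1: conn=59 S1=37 S2=37 S3=37 S4=37 blocked=[]
Op 2: conn=50 S1=37 S2=37 S3=37 S4=28 blocked=[]
Op 3: conn=63 S1=37 S2=37 S3=37 S4=28 blocked=[]
Op 4: conn=63 S1=37 S2=52 S3=37 S4=28 blocked=[]
Op 5: conn=50 S1=24 S2=52 S3=37 S4=28 blocked=[]
Op 6: conn=78 S1=24 S2=52 S3=37 S4=28 blocked=[]
Op 7: conn=104 S1=24 S2=52 S3=37 S4=28 blocked=[]
Op 8: conn=92 S1=12 S2=52 S3=37 S4=28 blocked=[]
Op 9: conn=84 S1=12 S2=52 S3=29 S4=28 blocked=[]
Op 10: conn=84 S1=12 S2=66 S3=29 S4=28 blocked=[]

Answer: 84 12 66 29 28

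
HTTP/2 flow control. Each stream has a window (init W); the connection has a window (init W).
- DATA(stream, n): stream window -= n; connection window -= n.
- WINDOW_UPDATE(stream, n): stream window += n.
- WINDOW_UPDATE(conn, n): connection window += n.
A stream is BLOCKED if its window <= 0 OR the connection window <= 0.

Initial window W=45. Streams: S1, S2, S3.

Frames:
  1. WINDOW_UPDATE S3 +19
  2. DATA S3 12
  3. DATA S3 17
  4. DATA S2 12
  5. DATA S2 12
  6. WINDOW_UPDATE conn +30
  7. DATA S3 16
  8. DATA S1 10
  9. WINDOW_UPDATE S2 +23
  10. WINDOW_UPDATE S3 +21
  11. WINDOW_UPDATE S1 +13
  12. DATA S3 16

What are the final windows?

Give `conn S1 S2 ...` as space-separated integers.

Answer: -20 48 44 24

Derivation:
Op 1: conn=45 S1=45 S2=45 S3=64 blocked=[]
Op 2: conn=33 S1=45 S2=45 S3=52 blocked=[]
Op 3: conn=16 S1=45 S2=45 S3=35 blocked=[]
Op 4: conn=4 S1=45 S2=33 S3=35 blocked=[]
Op 5: conn=-8 S1=45 S2=21 S3=35 blocked=[1, 2, 3]
Op 6: conn=22 S1=45 S2=21 S3=35 blocked=[]
Op 7: conn=6 S1=45 S2=21 S3=19 blocked=[]
Op 8: conn=-4 S1=35 S2=21 S3=19 blocked=[1, 2, 3]
Op 9: conn=-4 S1=35 S2=44 S3=19 blocked=[1, 2, 3]
Op 10: conn=-4 S1=35 S2=44 S3=40 blocked=[1, 2, 3]
Op 11: conn=-4 S1=48 S2=44 S3=40 blocked=[1, 2, 3]
Op 12: conn=-20 S1=48 S2=44 S3=24 blocked=[1, 2, 3]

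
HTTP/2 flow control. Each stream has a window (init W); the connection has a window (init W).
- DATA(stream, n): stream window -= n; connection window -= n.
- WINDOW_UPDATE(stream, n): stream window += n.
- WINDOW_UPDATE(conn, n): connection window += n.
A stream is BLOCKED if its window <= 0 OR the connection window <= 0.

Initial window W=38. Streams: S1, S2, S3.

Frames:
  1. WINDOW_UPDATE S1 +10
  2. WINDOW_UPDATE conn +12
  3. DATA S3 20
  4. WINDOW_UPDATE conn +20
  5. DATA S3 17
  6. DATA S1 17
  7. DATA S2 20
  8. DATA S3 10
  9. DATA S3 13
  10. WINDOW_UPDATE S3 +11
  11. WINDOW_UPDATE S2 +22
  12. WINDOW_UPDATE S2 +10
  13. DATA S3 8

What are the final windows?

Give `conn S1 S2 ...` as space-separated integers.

Answer: -35 31 50 -19

Derivation:
Op 1: conn=38 S1=48 S2=38 S3=38 blocked=[]
Op 2: conn=50 S1=48 S2=38 S3=38 blocked=[]
Op 3: conn=30 S1=48 S2=38 S3=18 blocked=[]
Op 4: conn=50 S1=48 S2=38 S3=18 blocked=[]
Op 5: conn=33 S1=48 S2=38 S3=1 blocked=[]
Op 6: conn=16 S1=31 S2=38 S3=1 blocked=[]
Op 7: conn=-4 S1=31 S2=18 S3=1 blocked=[1, 2, 3]
Op 8: conn=-14 S1=31 S2=18 S3=-9 blocked=[1, 2, 3]
Op 9: conn=-27 S1=31 S2=18 S3=-22 blocked=[1, 2, 3]
Op 10: conn=-27 S1=31 S2=18 S3=-11 blocked=[1, 2, 3]
Op 11: conn=-27 S1=31 S2=40 S3=-11 blocked=[1, 2, 3]
Op 12: conn=-27 S1=31 S2=50 S3=-11 blocked=[1, 2, 3]
Op 13: conn=-35 S1=31 S2=50 S3=-19 blocked=[1, 2, 3]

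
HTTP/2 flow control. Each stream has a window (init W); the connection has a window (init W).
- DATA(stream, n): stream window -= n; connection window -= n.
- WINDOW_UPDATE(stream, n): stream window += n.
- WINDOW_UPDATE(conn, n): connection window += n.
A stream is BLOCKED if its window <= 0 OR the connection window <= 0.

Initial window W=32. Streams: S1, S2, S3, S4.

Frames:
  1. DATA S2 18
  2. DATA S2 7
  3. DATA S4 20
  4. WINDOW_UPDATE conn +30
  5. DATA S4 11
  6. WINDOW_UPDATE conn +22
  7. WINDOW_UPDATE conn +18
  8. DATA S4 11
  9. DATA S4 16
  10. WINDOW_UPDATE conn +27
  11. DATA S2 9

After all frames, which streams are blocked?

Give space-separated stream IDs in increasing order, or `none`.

Op 1: conn=14 S1=32 S2=14 S3=32 S4=32 blocked=[]
Op 2: conn=7 S1=32 S2=7 S3=32 S4=32 blocked=[]
Op 3: conn=-13 S1=32 S2=7 S3=32 S4=12 blocked=[1, 2, 3, 4]
Op 4: conn=17 S1=32 S2=7 S3=32 S4=12 blocked=[]
Op 5: conn=6 S1=32 S2=7 S3=32 S4=1 blocked=[]
Op 6: conn=28 S1=32 S2=7 S3=32 S4=1 blocked=[]
Op 7: conn=46 S1=32 S2=7 S3=32 S4=1 blocked=[]
Op 8: conn=35 S1=32 S2=7 S3=32 S4=-10 blocked=[4]
Op 9: conn=19 S1=32 S2=7 S3=32 S4=-26 blocked=[4]
Op 10: conn=46 S1=32 S2=7 S3=32 S4=-26 blocked=[4]
Op 11: conn=37 S1=32 S2=-2 S3=32 S4=-26 blocked=[2, 4]

Answer: S2 S4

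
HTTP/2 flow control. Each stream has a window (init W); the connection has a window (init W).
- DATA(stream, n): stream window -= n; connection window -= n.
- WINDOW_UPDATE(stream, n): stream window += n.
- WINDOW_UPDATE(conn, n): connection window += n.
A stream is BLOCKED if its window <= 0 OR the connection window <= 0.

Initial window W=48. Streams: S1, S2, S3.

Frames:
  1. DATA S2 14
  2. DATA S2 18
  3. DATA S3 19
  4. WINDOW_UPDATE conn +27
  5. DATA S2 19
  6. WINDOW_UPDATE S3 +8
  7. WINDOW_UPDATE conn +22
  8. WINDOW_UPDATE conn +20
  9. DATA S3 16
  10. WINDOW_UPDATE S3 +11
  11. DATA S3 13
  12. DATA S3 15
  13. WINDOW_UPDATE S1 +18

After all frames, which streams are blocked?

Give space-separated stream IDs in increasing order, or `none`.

Answer: S2

Derivation:
Op 1: conn=34 S1=48 S2=34 S3=48 blocked=[]
Op 2: conn=16 S1=48 S2=16 S3=48 blocked=[]
Op 3: conn=-3 S1=48 S2=16 S3=29 blocked=[1, 2, 3]
Op 4: conn=24 S1=48 S2=16 S3=29 blocked=[]
Op 5: conn=5 S1=48 S2=-3 S3=29 blocked=[2]
Op 6: conn=5 S1=48 S2=-3 S3=37 blocked=[2]
Op 7: conn=27 S1=48 S2=-3 S3=37 blocked=[2]
Op 8: conn=47 S1=48 S2=-3 S3=37 blocked=[2]
Op 9: conn=31 S1=48 S2=-3 S3=21 blocked=[2]
Op 10: conn=31 S1=48 S2=-3 S3=32 blocked=[2]
Op 11: conn=18 S1=48 S2=-3 S3=19 blocked=[2]
Op 12: conn=3 S1=48 S2=-3 S3=4 blocked=[2]
Op 13: conn=3 S1=66 S2=-3 S3=4 blocked=[2]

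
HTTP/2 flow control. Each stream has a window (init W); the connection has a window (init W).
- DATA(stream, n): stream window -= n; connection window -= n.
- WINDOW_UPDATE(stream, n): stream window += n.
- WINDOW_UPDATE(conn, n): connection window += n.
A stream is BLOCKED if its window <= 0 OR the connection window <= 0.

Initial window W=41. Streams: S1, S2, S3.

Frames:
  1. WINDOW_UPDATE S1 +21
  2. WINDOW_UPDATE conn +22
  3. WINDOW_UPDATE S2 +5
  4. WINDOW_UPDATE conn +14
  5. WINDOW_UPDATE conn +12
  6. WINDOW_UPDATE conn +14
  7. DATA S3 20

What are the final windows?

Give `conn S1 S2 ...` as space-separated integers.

Answer: 83 62 46 21

Derivation:
Op 1: conn=41 S1=62 S2=41 S3=41 blocked=[]
Op 2: conn=63 S1=62 S2=41 S3=41 blocked=[]
Op 3: conn=63 S1=62 S2=46 S3=41 blocked=[]
Op 4: conn=77 S1=62 S2=46 S3=41 blocked=[]
Op 5: conn=89 S1=62 S2=46 S3=41 blocked=[]
Op 6: conn=103 S1=62 S2=46 S3=41 blocked=[]
Op 7: conn=83 S1=62 S2=46 S3=21 blocked=[]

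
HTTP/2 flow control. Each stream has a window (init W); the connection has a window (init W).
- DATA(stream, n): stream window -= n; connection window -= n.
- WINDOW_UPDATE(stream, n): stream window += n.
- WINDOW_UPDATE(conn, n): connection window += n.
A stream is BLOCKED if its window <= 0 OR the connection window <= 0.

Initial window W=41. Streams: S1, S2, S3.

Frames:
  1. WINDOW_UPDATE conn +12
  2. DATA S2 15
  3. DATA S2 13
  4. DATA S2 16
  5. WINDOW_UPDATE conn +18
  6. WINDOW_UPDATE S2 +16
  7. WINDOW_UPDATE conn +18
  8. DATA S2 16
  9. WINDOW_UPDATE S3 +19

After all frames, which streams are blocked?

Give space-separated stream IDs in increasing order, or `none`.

Op 1: conn=53 S1=41 S2=41 S3=41 blocked=[]
Op 2: conn=38 S1=41 S2=26 S3=41 blocked=[]
Op 3: conn=25 S1=41 S2=13 S3=41 blocked=[]
Op 4: conn=9 S1=41 S2=-3 S3=41 blocked=[2]
Op 5: conn=27 S1=41 S2=-3 S3=41 blocked=[2]
Op 6: conn=27 S1=41 S2=13 S3=41 blocked=[]
Op 7: conn=45 S1=41 S2=13 S3=41 blocked=[]
Op 8: conn=29 S1=41 S2=-3 S3=41 blocked=[2]
Op 9: conn=29 S1=41 S2=-3 S3=60 blocked=[2]

Answer: S2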